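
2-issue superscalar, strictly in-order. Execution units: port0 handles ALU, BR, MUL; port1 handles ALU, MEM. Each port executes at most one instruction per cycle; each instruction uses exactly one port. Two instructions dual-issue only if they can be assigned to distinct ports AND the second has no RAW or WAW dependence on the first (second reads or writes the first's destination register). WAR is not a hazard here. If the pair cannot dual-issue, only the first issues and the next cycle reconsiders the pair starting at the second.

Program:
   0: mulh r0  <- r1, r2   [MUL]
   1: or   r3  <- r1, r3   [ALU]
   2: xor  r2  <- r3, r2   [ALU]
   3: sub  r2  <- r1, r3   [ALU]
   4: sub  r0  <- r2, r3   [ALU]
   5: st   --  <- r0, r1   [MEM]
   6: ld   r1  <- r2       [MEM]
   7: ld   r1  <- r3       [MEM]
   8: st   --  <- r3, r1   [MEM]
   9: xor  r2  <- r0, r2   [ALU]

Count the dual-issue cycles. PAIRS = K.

PAIRS = 2

  cy0 -> i0+i1 (mulh.MUL+or.ALU) 2-wide
  cy1 -> i2 (xor.ALU) WAW r2
  cy2 -> i3 (sub.ALU) RAW r2
  cy3 -> i4 (sub.ALU) RAW r0
  cy4 -> i5 (st.MEM) no-port MEM/MEM
  cy5 -> i6 (ld.MEM) no-port MEM/MEM
  cy6 -> i7 (ld.MEM) no-port MEM/MEM
  cy7 -> i8+i9 (st.MEM+xor.ALU) 2-wide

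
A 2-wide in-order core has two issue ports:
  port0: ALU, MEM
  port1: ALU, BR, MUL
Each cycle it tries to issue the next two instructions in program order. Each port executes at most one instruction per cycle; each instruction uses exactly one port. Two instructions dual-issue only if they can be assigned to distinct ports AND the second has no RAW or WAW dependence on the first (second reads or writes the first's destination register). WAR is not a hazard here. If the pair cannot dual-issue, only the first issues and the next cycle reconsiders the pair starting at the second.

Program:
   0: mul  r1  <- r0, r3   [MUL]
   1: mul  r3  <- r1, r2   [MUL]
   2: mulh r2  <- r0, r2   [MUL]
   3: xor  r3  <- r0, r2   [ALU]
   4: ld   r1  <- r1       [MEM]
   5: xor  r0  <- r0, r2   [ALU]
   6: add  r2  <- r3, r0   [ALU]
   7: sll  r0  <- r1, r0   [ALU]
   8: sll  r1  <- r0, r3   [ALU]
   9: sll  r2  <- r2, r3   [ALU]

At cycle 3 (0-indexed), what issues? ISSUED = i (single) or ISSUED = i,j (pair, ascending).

c0: i0 mul  no-port MUL/MUL
c1: i1 mul  no-port MUL/MUL
c2: i2 mulh  RAW r2
c3: i3,i4 xor ld  dual
c4: i5 xor  RAW r0
c5: i6,i7 add sll  dual
c6: i8,i9 sll sll  dual

ISSUED = 3,4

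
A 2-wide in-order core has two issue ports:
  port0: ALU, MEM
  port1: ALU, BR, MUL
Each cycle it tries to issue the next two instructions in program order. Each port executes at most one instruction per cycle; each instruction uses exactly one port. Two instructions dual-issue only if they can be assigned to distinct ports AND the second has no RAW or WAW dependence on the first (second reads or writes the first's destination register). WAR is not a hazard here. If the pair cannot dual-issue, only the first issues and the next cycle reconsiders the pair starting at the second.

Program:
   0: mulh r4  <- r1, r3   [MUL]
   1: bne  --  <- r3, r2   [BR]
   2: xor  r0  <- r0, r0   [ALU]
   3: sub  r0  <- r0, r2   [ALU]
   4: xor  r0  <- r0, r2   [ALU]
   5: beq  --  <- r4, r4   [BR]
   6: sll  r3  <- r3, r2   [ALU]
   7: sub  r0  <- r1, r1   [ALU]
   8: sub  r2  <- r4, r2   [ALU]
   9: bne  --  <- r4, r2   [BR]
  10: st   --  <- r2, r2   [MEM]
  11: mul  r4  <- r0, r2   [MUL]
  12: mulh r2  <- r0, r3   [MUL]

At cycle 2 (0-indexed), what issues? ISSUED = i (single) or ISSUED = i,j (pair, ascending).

ISSUED = 3

  cy0 -> i0 (mulh.MUL) no-port MUL/BR
  cy1 -> i1&i2 (bne.BR;xor.ALU) dual
  cy2 -> i3 (sub.ALU) RAW+WAW r0
  cy3 -> i4&i5 (xor.ALU;beq.BR) dual
  cy4 -> i6&i7 (sll.ALU;sub.ALU) dual
  cy5 -> i8 (sub.ALU) RAW r2
  cy6 -> i9&i10 (bne.BR;st.MEM) dual
  cy7 -> i11 (mul.MUL) no-port MUL/MUL
  cy8 -> i12 (mulh.MUL) tail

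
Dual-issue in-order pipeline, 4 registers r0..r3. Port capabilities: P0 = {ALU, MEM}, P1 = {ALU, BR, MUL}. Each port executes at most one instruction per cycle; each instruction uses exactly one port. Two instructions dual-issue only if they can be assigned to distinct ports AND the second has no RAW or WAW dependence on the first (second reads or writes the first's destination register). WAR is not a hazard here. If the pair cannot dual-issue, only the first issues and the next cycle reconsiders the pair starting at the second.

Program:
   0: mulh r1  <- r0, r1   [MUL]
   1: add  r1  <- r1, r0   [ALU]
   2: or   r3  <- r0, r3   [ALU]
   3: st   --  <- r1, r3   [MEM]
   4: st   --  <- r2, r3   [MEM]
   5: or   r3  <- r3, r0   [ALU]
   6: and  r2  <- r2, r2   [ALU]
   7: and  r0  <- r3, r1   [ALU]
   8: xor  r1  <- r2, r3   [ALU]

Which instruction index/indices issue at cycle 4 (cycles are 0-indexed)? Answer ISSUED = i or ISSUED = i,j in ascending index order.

t=0 i0:mulh ; RAW+WAW r1
t=1 i1,i2:add;or ; pair
t=2 i3:st ; no-port MEM/MEM
t=3 i4,i5:st;or ; pair
t=4 i6,i7:and;and ; pair
t=5 i8:xor ; tail

ISSUED = 6,7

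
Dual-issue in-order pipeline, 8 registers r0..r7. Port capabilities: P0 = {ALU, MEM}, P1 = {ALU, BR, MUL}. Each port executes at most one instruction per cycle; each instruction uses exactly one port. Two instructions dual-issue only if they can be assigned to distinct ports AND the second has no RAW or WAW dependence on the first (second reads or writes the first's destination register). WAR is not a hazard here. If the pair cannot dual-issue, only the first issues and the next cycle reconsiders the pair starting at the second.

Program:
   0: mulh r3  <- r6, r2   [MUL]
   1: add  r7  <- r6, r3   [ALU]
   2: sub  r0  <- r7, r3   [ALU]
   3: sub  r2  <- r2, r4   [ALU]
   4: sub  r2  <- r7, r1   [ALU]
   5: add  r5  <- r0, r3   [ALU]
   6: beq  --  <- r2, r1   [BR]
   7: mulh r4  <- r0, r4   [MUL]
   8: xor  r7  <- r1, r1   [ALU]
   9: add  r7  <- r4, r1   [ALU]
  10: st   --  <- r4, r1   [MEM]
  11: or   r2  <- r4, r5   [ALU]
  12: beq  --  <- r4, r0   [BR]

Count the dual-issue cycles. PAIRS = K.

PAIRS = 5

[0] i0  mulh  -- RAW r3
[1] i1  add  -- RAW r7
[2] i2&i3  sub;sub  -- pair
[3] i4&i5  sub;add  -- pair
[4] i6  beq  -- no-port BR/MUL
[5] i7&i8  mulh;xor  -- pair
[6] i9&i10  add;st  -- pair
[7] i11&i12  or;beq  -- pair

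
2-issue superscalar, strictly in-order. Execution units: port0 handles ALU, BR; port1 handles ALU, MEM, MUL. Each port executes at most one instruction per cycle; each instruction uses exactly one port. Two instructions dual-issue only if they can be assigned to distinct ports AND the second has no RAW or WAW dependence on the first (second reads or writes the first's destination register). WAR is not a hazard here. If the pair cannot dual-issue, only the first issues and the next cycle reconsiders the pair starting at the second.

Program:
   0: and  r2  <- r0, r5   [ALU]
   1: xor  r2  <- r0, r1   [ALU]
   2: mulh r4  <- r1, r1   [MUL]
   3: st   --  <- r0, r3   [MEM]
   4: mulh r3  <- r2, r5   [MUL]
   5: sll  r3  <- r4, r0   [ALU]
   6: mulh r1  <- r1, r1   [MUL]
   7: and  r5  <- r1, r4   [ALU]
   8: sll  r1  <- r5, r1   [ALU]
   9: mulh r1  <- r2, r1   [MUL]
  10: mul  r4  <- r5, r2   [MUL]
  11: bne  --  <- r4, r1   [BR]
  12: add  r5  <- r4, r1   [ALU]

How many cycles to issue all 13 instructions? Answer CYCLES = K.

CYCLES = 10

[0] i0  and.ALU  -- WAW r2
[1] i1+i2  xor.ALU+mulh.MUL  -- dual
[2] i3  st.MEM  -- no-port MEM/MUL
[3] i4  mulh.MUL  -- WAW r3
[4] i5+i6  sll.ALU+mulh.MUL  -- dual
[5] i7  and.ALU  -- RAW r5
[6] i8  sll.ALU  -- RAW+WAW r1
[7] i9  mulh.MUL  -- no-port MUL/MUL
[8] i10  mul.MUL  -- RAW r4
[9] i11+i12  bne.BR+add.ALU  -- dual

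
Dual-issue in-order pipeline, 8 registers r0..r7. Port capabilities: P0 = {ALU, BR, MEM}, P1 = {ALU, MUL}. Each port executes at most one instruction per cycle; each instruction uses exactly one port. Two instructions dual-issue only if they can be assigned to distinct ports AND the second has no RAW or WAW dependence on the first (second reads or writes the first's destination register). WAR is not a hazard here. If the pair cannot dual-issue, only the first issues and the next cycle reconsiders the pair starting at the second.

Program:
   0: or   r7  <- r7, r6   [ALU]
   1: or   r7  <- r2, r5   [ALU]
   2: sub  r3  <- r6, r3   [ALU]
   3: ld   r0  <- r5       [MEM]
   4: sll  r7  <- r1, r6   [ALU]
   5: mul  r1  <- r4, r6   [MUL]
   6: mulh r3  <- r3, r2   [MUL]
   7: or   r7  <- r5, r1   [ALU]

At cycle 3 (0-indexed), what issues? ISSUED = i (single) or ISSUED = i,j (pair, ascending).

  cy0 -> i0 (or.ALU) WAW r7
  cy1 -> i1&i2 (or.ALU+sub.ALU) pair
  cy2 -> i3&i4 (ld.MEM+sll.ALU) pair
  cy3 -> i5 (mul.MUL) no-port MUL/MUL
  cy4 -> i6&i7 (mulh.MUL+or.ALU) pair

ISSUED = 5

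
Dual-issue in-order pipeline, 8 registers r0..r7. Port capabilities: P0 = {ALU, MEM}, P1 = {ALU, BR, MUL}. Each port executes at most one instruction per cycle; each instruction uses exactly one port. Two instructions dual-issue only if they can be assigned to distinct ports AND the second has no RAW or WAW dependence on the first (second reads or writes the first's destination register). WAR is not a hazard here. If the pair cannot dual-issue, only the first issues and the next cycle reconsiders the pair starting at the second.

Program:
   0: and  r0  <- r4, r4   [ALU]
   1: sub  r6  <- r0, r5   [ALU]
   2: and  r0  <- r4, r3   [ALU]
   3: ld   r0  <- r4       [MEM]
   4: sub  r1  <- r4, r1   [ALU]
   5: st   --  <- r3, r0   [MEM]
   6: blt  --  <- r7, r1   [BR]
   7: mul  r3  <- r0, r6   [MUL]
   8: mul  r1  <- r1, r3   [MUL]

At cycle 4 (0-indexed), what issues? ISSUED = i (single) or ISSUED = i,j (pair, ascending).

ISSUED = 7

#0 head=0: and i0 RAW r0
#1 head=1: sub and i1&i2 pair
#2 head=3: ld sub i3&i4 pair
#3 head=5: st blt i5&i6 pair
#4 head=7: mul i7 no-port MUL/MUL
#5 head=8: mul i8 tail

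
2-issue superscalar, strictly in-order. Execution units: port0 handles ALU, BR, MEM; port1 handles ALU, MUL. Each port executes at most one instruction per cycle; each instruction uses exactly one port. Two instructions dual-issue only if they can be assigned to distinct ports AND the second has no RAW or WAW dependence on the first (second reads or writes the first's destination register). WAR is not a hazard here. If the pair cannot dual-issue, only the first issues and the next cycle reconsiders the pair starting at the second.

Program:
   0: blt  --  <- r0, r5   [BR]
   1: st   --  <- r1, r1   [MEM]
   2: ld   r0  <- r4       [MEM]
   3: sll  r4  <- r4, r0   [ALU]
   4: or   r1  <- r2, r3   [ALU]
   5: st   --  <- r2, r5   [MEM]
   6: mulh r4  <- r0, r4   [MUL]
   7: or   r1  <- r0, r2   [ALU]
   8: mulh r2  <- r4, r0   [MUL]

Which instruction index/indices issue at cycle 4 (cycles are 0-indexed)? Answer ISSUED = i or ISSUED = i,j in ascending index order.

ISSUED = 5,6

0. blt.BR @i0  | no-port BR/MEM
1. st.MEM @i1  | no-port MEM/MEM
2. ld.MEM @i2  | RAW r0
3. sll.ALU or.ALU @i3&i4  | 2-wide
4. st.MEM mulh.MUL @i5&i6  | 2-wide
5. or.ALU mulh.MUL @i7&i8  | 2-wide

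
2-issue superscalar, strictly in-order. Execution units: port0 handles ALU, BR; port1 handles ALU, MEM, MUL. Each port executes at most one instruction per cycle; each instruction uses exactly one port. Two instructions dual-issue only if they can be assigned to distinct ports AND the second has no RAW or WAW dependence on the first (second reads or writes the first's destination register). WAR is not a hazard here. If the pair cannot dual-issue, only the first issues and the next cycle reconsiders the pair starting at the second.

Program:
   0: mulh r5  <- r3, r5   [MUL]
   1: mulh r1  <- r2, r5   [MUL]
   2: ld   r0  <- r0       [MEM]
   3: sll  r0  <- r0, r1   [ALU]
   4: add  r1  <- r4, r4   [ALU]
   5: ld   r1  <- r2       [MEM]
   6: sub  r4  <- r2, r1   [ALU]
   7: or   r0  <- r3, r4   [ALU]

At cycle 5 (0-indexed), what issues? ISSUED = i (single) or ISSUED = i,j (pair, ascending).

[0] i0  mulh  -- no-port MUL/MUL
[1] i1  mulh  -- no-port MUL/MEM
[2] i2  ld  -- RAW+WAW r0
[3] i3+i4  sll;add  -- 2-wide
[4] i5  ld  -- RAW r1
[5] i6  sub  -- RAW r4
[6] i7  or  -- tail

ISSUED = 6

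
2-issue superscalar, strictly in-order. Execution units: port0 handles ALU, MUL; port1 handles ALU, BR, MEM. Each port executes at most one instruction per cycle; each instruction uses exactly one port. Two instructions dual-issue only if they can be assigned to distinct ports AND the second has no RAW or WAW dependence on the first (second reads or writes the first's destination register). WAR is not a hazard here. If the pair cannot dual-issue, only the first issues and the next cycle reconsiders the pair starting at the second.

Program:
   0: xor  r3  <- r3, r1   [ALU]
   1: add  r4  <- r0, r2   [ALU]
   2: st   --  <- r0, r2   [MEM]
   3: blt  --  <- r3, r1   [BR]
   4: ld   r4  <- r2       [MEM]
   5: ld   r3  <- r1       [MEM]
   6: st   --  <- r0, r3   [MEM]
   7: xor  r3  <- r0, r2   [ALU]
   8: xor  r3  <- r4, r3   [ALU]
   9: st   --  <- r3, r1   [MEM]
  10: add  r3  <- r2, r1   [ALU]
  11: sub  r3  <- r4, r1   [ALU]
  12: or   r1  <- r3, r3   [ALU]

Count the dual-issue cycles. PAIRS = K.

PAIRS = 3

[0] i0&i1  xor.ALU+add.ALU  -- dual
[1] i2  st.MEM  -- no-port MEM/BR
[2] i3  blt.BR  -- no-port BR/MEM
[3] i4  ld.MEM  -- no-port MEM/MEM
[4] i5  ld.MEM  -- no-port MEM/MEM
[5] i6&i7  st.MEM+xor.ALU  -- dual
[6] i8  xor.ALU  -- RAW r3
[7] i9&i10  st.MEM+add.ALU  -- dual
[8] i11  sub.ALU  -- RAW r3
[9] i12  or.ALU  -- tail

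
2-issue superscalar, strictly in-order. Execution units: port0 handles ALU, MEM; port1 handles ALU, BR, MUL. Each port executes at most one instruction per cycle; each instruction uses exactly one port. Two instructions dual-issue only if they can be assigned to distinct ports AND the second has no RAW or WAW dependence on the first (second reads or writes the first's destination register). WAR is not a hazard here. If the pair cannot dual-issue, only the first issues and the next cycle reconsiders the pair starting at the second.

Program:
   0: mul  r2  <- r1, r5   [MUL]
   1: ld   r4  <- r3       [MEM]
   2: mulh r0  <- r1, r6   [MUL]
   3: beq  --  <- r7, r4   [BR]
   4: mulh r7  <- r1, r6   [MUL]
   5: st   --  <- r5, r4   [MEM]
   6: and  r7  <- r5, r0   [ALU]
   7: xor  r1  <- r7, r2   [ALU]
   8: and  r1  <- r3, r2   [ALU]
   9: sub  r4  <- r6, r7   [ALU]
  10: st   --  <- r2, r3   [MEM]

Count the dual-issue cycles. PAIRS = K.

  cy0 -> i0/i1 (mul+ld) pair
  cy1 -> i2 (mulh) no-port MUL/BR
  cy2 -> i3 (beq) no-port BR/MUL
  cy3 -> i4/i5 (mulh+st) pair
  cy4 -> i6 (and) RAW r7
  cy5 -> i7 (xor) WAW r1
  cy6 -> i8/i9 (and+sub) pair
  cy7 -> i10 (st) tail

PAIRS = 3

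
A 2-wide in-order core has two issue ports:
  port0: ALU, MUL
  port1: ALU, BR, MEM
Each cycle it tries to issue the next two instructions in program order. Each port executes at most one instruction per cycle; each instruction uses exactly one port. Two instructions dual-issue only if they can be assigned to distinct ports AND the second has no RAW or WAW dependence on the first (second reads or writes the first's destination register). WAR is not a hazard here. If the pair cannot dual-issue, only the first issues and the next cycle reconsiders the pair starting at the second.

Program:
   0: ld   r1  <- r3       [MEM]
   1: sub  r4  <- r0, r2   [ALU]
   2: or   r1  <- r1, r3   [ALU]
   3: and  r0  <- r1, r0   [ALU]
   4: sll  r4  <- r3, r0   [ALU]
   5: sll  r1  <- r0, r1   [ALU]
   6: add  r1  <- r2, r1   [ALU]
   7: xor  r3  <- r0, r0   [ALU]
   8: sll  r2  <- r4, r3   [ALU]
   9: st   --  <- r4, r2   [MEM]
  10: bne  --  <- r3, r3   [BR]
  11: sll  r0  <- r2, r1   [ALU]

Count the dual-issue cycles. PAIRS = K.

0. ld+sub @i0+i1  | pair
1. or @i2  | RAW r1
2. and @i3  | RAW r0
3. sll+sll @i4+i5  | pair
4. add+xor @i6+i7  | pair
5. sll @i8  | RAW r2
6. st @i9  | no-port MEM/BR
7. bne+sll @i10+i11  | pair

PAIRS = 4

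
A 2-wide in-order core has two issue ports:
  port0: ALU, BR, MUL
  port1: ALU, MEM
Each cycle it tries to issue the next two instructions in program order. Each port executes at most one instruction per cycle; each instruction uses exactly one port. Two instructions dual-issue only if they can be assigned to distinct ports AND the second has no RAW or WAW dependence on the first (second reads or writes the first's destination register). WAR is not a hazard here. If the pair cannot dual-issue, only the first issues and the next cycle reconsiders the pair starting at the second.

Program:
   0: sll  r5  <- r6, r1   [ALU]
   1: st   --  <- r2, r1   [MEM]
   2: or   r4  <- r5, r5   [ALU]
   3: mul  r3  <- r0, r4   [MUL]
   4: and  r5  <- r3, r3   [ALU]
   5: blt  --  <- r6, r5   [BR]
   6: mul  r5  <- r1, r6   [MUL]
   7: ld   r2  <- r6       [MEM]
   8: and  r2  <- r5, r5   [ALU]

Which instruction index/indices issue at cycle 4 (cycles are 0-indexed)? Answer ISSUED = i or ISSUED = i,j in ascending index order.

[0] i0+i1  sll.ALU+st.MEM  -- pair
[1] i2  or.ALU  -- RAW r4
[2] i3  mul.MUL  -- RAW r3
[3] i4  and.ALU  -- RAW r5
[4] i5  blt.BR  -- no-port BR/MUL
[5] i6+i7  mul.MUL+ld.MEM  -- pair
[6] i8  and.ALU  -- tail

ISSUED = 5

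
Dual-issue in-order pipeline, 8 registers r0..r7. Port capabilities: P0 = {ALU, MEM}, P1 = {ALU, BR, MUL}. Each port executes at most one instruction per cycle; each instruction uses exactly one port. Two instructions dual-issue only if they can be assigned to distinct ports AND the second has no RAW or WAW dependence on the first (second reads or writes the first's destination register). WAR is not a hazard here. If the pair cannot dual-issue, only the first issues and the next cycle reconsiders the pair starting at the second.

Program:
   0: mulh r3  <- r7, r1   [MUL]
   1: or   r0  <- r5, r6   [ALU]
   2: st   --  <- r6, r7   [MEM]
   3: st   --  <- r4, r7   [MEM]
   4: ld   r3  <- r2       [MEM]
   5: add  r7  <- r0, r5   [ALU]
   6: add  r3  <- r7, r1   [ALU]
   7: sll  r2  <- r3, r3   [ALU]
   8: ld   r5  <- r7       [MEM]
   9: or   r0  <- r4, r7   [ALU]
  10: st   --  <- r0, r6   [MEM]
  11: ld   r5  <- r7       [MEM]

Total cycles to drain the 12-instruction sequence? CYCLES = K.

t=0 i0,i1:mulh.MUL;or.ALU ; 2-wide
t=1 i2:st.MEM ; no-port MEM/MEM
t=2 i3:st.MEM ; no-port MEM/MEM
t=3 i4,i5:ld.MEM;add.ALU ; 2-wide
t=4 i6:add.ALU ; RAW r3
t=5 i7,i8:sll.ALU;ld.MEM ; 2-wide
t=6 i9:or.ALU ; RAW r0
t=7 i10:st.MEM ; no-port MEM/MEM
t=8 i11:ld.MEM ; tail

CYCLES = 9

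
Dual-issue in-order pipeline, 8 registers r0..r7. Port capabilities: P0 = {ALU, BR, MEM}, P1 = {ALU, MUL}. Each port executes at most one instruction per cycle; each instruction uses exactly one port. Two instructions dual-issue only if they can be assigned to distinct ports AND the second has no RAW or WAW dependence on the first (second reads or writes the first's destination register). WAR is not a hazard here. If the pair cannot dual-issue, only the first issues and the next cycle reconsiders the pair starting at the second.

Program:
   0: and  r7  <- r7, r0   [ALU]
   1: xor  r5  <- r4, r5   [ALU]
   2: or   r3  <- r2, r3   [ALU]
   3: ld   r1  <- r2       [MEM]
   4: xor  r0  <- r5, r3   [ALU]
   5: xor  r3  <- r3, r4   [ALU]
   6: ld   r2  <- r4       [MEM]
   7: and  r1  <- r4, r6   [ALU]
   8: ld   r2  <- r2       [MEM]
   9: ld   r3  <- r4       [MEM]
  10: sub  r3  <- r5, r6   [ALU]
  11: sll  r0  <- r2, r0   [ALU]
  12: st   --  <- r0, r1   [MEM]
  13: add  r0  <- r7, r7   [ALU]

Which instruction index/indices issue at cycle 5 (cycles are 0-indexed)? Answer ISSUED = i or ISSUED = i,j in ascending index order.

ISSUED = 9

[0] i0+i1  and;xor  -- 2-wide
[1] i2+i3  or;ld  -- 2-wide
[2] i4+i5  xor;xor  -- 2-wide
[3] i6+i7  ld;and  -- 2-wide
[4] i8  ld  -- no-port MEM/MEM
[5] i9  ld  -- WAW r3
[6] i10+i11  sub;sll  -- 2-wide
[7] i12+i13  st;add  -- 2-wide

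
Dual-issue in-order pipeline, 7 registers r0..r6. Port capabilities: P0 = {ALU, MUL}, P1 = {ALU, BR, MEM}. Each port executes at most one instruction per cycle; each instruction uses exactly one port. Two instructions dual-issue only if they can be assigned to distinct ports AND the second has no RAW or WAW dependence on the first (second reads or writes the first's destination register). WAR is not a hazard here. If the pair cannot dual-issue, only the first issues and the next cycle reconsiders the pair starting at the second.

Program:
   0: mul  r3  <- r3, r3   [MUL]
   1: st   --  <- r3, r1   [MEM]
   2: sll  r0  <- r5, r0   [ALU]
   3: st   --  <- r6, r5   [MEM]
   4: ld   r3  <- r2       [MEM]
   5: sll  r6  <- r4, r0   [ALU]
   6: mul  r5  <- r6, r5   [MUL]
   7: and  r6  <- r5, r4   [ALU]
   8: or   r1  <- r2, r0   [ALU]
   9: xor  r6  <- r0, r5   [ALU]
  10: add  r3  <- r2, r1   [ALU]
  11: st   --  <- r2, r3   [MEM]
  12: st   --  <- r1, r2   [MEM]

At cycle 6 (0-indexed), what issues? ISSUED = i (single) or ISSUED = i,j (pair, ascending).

[0] i0  mul  -- RAW r3
[1] i1,i2  st+sll  -- pair
[2] i3  st  -- no-port MEM/MEM
[3] i4,i5  ld+sll  -- pair
[4] i6  mul  -- RAW r5
[5] i7,i8  and+or  -- pair
[6] i9,i10  xor+add  -- pair
[7] i11  st  -- no-port MEM/MEM
[8] i12  st  -- tail

ISSUED = 9,10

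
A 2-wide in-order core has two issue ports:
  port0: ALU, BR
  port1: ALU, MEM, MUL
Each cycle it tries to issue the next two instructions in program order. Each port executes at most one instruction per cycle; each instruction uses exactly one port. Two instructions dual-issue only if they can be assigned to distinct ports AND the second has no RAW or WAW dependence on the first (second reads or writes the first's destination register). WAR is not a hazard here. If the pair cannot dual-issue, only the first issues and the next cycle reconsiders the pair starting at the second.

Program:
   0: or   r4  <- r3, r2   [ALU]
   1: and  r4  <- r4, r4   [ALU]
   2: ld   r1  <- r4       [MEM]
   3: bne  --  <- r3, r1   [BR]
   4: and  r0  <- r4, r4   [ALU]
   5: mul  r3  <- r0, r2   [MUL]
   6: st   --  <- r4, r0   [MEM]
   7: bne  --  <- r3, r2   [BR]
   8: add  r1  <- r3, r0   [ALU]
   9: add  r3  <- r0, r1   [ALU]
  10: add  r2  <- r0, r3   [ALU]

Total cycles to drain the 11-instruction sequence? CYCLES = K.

c0: i0 or.ALU  RAW+WAW r4
c1: i1 and.ALU  RAW r4
c2: i2 ld.MEM  RAW r1
c3: i3/i4 bne.BR;and.ALU  pair
c4: i5 mul.MUL  no-port MUL/MEM
c5: i6/i7 st.MEM;bne.BR  pair
c6: i8 add.ALU  RAW r1
c7: i9 add.ALU  RAW r3
c8: i10 add.ALU  tail

CYCLES = 9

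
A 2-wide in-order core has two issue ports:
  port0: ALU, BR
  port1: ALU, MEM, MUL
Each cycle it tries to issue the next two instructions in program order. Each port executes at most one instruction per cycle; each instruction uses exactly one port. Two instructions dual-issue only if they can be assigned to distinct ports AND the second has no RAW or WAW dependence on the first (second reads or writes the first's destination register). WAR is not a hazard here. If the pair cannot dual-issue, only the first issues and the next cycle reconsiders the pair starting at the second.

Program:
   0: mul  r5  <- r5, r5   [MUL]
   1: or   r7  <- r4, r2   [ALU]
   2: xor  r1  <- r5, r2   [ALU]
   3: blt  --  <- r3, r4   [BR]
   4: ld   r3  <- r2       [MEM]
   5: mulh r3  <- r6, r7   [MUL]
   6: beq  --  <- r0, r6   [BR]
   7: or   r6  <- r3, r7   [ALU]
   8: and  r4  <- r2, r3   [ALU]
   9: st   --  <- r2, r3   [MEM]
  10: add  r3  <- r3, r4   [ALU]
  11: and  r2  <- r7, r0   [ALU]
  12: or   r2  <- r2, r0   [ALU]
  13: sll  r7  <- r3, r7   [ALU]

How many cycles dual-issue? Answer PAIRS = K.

PAIRS = 6

  cy0 -> i0/i1 (mul;or) 2-wide
  cy1 -> i2/i3 (xor;blt) 2-wide
  cy2 -> i4 (ld) no-port MEM/MUL
  cy3 -> i5/i6 (mulh;beq) 2-wide
  cy4 -> i7/i8 (or;and) 2-wide
  cy5 -> i9/i10 (st;add) 2-wide
  cy6 -> i11 (and) RAW+WAW r2
  cy7 -> i12/i13 (or;sll) 2-wide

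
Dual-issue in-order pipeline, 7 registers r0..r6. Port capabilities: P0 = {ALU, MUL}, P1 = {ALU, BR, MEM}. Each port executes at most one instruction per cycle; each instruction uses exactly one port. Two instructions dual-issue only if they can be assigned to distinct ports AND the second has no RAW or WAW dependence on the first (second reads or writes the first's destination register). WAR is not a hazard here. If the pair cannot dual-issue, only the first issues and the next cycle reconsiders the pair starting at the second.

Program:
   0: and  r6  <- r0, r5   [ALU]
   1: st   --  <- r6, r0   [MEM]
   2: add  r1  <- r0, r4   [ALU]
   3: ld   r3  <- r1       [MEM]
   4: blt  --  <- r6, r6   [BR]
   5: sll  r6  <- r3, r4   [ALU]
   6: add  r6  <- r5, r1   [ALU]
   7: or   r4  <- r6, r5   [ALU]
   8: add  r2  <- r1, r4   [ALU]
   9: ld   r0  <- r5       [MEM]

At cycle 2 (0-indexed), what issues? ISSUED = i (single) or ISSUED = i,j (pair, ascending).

ISSUED = 3

#0 head=0: and.ALU i0 RAW r6
#1 head=1: st.MEM/add.ALU i1&i2 pair
#2 head=3: ld.MEM i3 no-port MEM/BR
#3 head=4: blt.BR/sll.ALU i4&i5 pair
#4 head=6: add.ALU i6 RAW r6
#5 head=7: or.ALU i7 RAW r4
#6 head=8: add.ALU/ld.MEM i8&i9 pair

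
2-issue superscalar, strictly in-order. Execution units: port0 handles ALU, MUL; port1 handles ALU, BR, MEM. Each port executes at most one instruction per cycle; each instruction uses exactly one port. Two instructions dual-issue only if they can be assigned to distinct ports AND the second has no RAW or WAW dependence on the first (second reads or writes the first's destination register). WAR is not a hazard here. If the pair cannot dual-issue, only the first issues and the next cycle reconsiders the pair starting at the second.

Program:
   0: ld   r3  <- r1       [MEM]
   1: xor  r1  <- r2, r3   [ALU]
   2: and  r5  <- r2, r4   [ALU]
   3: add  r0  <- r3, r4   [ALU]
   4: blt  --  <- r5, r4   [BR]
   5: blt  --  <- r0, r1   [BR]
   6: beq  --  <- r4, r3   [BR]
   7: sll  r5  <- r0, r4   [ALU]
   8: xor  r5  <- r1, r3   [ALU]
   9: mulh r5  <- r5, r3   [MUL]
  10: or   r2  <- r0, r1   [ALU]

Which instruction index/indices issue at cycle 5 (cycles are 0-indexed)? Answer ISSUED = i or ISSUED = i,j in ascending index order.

t=0 i0:ld.MEM ; RAW r3
t=1 i1&i2:xor.ALU/and.ALU ; dual
t=2 i3&i4:add.ALU/blt.BR ; dual
t=3 i5:blt.BR ; no-port BR/BR
t=4 i6&i7:beq.BR/sll.ALU ; dual
t=5 i8:xor.ALU ; RAW+WAW r5
t=6 i9&i10:mulh.MUL/or.ALU ; dual

ISSUED = 8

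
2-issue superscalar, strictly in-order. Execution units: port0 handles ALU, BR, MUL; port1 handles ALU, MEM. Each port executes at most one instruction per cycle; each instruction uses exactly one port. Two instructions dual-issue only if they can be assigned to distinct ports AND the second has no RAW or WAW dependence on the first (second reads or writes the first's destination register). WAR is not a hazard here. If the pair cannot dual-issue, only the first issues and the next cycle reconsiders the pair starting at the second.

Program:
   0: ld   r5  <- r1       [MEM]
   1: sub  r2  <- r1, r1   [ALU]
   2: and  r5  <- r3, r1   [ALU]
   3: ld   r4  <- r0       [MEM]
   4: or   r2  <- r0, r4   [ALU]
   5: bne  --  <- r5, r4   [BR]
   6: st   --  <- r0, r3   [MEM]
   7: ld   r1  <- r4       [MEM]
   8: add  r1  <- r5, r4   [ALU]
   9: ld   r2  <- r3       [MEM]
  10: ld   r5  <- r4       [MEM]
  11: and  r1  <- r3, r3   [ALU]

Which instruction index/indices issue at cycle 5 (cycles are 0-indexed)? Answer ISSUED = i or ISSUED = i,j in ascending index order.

ISSUED = 8,9

#0 head=0: ld;sub i0&i1 dual
#1 head=2: and;ld i2&i3 dual
#2 head=4: or;bne i4&i5 dual
#3 head=6: st i6 no-port MEM/MEM
#4 head=7: ld i7 WAW r1
#5 head=8: add;ld i8&i9 dual
#6 head=10: ld;and i10&i11 dual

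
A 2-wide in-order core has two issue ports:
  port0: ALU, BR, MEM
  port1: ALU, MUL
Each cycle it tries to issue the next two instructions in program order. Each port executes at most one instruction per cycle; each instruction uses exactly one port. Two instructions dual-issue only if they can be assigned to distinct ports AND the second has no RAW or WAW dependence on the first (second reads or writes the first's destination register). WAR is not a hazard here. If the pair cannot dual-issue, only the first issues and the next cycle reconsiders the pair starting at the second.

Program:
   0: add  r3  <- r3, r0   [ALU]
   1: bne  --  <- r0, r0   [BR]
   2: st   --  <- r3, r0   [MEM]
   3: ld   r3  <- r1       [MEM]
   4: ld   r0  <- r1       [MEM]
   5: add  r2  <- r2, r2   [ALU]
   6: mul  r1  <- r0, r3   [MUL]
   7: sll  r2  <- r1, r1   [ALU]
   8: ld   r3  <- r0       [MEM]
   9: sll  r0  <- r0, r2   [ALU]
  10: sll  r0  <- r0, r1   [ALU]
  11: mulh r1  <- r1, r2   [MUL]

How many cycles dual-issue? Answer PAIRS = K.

PAIRS = 4

[0] i0/i1  add.ALU+bne.BR  -- 2-wide
[1] i2  st.MEM  -- no-port MEM/MEM
[2] i3  ld.MEM  -- no-port MEM/MEM
[3] i4/i5  ld.MEM+add.ALU  -- 2-wide
[4] i6  mul.MUL  -- RAW r1
[5] i7/i8  sll.ALU+ld.MEM  -- 2-wide
[6] i9  sll.ALU  -- RAW+WAW r0
[7] i10/i11  sll.ALU+mulh.MUL  -- 2-wide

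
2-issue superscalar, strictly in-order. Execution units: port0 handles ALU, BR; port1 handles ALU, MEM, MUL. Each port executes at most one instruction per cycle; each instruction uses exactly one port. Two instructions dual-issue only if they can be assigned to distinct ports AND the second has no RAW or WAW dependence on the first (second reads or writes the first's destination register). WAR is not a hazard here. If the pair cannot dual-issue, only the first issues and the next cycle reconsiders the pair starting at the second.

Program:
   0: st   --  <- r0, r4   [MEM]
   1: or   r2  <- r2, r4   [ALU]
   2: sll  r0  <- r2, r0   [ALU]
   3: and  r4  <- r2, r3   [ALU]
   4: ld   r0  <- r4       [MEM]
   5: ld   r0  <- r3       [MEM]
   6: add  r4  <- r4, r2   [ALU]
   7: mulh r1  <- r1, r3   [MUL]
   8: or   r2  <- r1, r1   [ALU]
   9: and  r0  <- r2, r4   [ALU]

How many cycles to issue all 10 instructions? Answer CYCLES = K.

[0] i0&i1  st or  -- dual
[1] i2&i3  sll and  -- dual
[2] i4  ld  -- no-port MEM/MEM
[3] i5&i6  ld add  -- dual
[4] i7  mulh  -- RAW r1
[5] i8  or  -- RAW r2
[6] i9  and  -- tail

CYCLES = 7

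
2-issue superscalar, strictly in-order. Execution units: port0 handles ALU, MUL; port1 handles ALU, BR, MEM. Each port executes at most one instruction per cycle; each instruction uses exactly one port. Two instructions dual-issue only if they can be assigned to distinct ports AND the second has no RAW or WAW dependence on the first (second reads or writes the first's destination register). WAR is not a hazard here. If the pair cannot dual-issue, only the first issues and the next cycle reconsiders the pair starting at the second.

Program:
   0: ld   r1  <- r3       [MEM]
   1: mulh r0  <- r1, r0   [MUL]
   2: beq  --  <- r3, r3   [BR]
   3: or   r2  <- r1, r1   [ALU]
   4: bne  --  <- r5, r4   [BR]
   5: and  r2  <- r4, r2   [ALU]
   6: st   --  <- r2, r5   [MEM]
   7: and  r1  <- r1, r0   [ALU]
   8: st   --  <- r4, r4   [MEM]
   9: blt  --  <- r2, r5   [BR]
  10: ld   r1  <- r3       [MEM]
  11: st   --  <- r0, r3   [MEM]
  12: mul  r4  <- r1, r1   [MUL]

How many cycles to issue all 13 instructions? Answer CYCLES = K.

CYCLES = 9

c0: i0 ld  RAW r1
c1: i1&i2 mulh;beq  pair
c2: i3&i4 or;bne  pair
c3: i5 and  RAW r2
c4: i6&i7 st;and  pair
c5: i8 st  no-port MEM/BR
c6: i9 blt  no-port BR/MEM
c7: i10 ld  no-port MEM/MEM
c8: i11&i12 st;mul  pair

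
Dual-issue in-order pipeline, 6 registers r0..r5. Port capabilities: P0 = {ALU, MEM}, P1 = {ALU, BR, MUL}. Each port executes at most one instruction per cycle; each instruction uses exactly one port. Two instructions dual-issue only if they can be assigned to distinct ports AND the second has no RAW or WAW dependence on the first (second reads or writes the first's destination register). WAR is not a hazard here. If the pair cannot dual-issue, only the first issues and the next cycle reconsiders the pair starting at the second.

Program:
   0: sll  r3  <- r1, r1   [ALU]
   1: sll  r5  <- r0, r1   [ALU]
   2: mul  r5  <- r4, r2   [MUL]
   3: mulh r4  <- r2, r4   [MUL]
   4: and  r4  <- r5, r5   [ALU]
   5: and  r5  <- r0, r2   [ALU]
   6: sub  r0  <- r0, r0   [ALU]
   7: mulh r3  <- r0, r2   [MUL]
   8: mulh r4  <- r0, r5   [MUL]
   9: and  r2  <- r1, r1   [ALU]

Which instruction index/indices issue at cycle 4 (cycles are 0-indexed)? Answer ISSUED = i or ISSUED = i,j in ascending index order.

ISSUED = 6

0. sll sll @i0,i1  | dual
1. mul @i2  | no-port MUL/MUL
2. mulh @i3  | WAW r4
3. and and @i4,i5  | dual
4. sub @i6  | RAW r0
5. mulh @i7  | no-port MUL/MUL
6. mulh and @i8,i9  | dual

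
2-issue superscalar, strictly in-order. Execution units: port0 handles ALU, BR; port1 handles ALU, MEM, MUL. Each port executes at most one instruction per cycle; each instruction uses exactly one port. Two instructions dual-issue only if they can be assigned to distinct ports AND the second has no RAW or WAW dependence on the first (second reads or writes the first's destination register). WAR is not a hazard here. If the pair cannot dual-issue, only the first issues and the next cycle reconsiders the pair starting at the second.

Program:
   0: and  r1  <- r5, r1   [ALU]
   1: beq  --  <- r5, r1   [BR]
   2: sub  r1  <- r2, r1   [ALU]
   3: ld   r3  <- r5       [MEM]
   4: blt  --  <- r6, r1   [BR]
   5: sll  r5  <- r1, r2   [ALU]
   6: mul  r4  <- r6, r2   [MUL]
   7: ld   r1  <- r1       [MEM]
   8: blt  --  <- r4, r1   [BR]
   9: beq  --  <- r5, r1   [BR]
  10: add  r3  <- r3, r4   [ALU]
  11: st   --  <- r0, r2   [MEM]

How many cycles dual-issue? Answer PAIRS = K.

#0 head=0: and i0 RAW r1
#1 head=1: beq sub i1,i2 dual
#2 head=3: ld blt i3,i4 dual
#3 head=5: sll mul i5,i6 dual
#4 head=7: ld i7 RAW r1
#5 head=8: blt i8 no-port BR/BR
#6 head=9: beq add i9,i10 dual
#7 head=11: st i11 tail

PAIRS = 4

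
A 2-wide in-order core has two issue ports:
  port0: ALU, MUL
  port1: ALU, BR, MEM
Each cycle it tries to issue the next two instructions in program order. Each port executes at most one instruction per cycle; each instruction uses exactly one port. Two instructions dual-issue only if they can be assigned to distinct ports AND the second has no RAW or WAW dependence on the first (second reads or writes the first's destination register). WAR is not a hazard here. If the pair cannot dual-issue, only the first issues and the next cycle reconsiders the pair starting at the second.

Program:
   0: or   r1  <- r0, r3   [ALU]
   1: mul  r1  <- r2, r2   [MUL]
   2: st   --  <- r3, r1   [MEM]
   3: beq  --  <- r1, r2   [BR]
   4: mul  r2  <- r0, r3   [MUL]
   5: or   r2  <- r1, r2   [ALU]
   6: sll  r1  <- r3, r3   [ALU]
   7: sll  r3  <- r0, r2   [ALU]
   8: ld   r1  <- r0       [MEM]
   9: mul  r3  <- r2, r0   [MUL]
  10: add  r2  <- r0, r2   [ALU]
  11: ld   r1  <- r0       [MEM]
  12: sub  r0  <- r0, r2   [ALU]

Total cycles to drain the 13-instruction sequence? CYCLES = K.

CYCLES = 8

[0] i0  or  -- WAW r1
[1] i1  mul  -- RAW r1
[2] i2  st  -- no-port MEM/BR
[3] i3&i4  beq mul  -- pair
[4] i5&i6  or sll  -- pair
[5] i7&i8  sll ld  -- pair
[6] i9&i10  mul add  -- pair
[7] i11&i12  ld sub  -- pair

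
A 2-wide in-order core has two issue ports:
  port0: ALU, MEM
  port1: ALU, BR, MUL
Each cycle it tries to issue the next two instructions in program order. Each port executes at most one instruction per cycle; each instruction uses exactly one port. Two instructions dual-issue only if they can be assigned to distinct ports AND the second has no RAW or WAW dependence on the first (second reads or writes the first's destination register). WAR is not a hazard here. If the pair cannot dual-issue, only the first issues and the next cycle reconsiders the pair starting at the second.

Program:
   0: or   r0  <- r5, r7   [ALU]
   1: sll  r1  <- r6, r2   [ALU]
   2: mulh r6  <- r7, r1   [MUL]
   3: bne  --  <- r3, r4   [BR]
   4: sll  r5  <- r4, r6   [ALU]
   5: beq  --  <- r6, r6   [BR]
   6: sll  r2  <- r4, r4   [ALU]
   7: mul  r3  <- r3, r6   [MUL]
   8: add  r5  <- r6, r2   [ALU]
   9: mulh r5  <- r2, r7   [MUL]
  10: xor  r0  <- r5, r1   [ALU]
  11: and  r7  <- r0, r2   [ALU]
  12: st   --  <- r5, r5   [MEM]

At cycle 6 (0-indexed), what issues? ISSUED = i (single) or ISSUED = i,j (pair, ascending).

c0: i0+i1 or;sll  2-wide
c1: i2 mulh  no-port MUL/BR
c2: i3+i4 bne;sll  2-wide
c3: i5+i6 beq;sll  2-wide
c4: i7+i8 mul;add  2-wide
c5: i9 mulh  RAW r5
c6: i10 xor  RAW r0
c7: i11+i12 and;st  2-wide

ISSUED = 10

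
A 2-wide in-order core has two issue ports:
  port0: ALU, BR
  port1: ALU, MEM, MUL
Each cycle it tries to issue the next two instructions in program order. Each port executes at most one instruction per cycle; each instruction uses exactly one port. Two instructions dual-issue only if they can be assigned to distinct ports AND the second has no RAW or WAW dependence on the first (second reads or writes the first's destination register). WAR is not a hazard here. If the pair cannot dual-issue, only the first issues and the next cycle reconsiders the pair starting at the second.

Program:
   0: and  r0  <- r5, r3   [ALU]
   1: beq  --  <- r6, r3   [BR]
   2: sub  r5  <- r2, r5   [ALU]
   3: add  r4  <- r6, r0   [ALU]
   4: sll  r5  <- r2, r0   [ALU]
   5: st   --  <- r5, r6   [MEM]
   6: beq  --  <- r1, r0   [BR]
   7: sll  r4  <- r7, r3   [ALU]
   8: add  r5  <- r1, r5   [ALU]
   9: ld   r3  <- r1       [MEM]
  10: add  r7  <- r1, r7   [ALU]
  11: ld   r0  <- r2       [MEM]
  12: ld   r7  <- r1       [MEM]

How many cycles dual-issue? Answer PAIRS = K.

  cy0 -> i0/i1 (and.ALU;beq.BR) dual
  cy1 -> i2/i3 (sub.ALU;add.ALU) dual
  cy2 -> i4 (sll.ALU) RAW r5
  cy3 -> i5/i6 (st.MEM;beq.BR) dual
  cy4 -> i7/i8 (sll.ALU;add.ALU) dual
  cy5 -> i9/i10 (ld.MEM;add.ALU) dual
  cy6 -> i11 (ld.MEM) no-port MEM/MEM
  cy7 -> i12 (ld.MEM) tail

PAIRS = 5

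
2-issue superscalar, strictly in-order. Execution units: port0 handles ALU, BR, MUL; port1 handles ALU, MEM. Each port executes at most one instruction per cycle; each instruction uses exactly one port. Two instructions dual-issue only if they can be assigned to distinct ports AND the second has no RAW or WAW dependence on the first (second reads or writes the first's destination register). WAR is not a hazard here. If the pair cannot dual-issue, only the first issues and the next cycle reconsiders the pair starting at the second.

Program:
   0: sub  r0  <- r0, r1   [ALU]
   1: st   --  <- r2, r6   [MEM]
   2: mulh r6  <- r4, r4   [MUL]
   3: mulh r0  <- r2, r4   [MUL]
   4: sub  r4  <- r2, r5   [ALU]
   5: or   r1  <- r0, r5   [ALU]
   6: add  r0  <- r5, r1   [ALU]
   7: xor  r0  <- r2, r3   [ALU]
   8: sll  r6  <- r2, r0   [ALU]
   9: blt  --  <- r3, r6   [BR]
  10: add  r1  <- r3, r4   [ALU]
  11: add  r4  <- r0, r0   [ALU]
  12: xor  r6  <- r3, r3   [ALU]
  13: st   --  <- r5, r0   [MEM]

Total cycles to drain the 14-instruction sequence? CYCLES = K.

CYCLES = 10

c0: i0+i1 sub/st  dual
c1: i2 mulh  no-port MUL/MUL
c2: i3+i4 mulh/sub  dual
c3: i5 or  RAW r1
c4: i6 add  WAW r0
c5: i7 xor  RAW r0
c6: i8 sll  RAW r6
c7: i9+i10 blt/add  dual
c8: i11+i12 add/xor  dual
c9: i13 st  tail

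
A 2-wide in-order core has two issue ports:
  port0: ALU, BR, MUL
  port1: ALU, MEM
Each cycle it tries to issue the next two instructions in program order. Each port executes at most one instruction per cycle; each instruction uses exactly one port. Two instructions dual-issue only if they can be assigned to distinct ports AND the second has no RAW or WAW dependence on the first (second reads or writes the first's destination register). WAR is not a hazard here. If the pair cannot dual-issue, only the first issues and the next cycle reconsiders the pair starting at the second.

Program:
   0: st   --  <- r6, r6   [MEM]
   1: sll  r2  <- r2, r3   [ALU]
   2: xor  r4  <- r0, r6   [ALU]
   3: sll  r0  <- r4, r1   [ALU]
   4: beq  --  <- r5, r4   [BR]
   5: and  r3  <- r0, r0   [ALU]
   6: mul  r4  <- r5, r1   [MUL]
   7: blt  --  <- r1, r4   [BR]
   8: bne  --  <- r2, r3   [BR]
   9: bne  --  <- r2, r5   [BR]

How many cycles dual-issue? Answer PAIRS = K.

PAIRS = 3

c0: i0+i1 st+sll  2-wide
c1: i2 xor  RAW r4
c2: i3+i4 sll+beq  2-wide
c3: i5+i6 and+mul  2-wide
c4: i7 blt  no-port BR/BR
c5: i8 bne  no-port BR/BR
c6: i9 bne  tail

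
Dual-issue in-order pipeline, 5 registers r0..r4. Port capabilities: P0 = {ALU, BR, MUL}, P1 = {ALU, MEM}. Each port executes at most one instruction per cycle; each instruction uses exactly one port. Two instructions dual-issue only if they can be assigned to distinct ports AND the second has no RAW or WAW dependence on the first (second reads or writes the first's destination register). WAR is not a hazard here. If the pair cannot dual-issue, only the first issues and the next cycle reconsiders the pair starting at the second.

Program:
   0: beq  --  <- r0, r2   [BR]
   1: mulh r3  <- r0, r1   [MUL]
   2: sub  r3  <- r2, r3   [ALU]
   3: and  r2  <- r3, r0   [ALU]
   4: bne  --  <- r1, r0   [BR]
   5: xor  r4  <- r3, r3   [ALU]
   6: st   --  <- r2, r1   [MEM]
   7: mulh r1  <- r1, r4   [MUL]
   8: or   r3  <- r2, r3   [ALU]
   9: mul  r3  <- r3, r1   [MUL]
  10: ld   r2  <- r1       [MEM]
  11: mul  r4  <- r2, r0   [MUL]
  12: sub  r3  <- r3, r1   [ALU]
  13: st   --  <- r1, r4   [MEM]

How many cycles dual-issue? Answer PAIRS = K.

  cy0 -> i0 (beq.BR) no-port BR/MUL
  cy1 -> i1 (mulh.MUL) RAW+WAW r3
  cy2 -> i2 (sub.ALU) RAW r3
  cy3 -> i3,i4 (and.ALU bne.BR) 2-wide
  cy4 -> i5,i6 (xor.ALU st.MEM) 2-wide
  cy5 -> i7,i8 (mulh.MUL or.ALU) 2-wide
  cy6 -> i9,i10 (mul.MUL ld.MEM) 2-wide
  cy7 -> i11,i12 (mul.MUL sub.ALU) 2-wide
  cy8 -> i13 (st.MEM) tail

PAIRS = 5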